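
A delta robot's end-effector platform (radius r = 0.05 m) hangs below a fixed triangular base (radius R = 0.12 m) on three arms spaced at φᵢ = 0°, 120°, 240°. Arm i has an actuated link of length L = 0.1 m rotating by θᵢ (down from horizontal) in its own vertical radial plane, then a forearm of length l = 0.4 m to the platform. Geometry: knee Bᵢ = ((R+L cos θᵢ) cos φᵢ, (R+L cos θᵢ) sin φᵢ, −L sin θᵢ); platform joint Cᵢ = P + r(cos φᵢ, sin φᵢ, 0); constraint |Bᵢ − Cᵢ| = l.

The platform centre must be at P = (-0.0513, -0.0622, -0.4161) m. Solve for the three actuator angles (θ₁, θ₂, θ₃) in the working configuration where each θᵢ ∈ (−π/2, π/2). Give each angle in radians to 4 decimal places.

θ₁ = 0.7858, θ₂ = 0.6987, θ₃ = 0.2622

φ1=0.0° → target in arm frame (-0.0513, -0.0622)
  A cos θ + B sin θ = C:  0.1213·cos θ + -0.4161·sin θ = -0.2086
  √(A²+B²)=0.4334;  θ1 = -1.2871+2.0729 ≈ 0.7858
arm 2 (φ=120.0°): x'=-0.0282, y'=0.0755
  e−x'=0.0982;  (l²−L²−(e−x')²−y'²−z²)/2L = -0.1925
  √(A²+B²)=0.4275;  θ2 = -1.3390+2.0377 ≈ 0.6987
rotate P by −φ3: (0.0795, -0.0133, -0.4161)
  A=-0.0095, B=-0.4161, C=(l²−L²−A²−y'²−z²)/(2L)=-0.1170
  θ3 = atan2(B,A) + arccos(C/0.4162) = 0.2622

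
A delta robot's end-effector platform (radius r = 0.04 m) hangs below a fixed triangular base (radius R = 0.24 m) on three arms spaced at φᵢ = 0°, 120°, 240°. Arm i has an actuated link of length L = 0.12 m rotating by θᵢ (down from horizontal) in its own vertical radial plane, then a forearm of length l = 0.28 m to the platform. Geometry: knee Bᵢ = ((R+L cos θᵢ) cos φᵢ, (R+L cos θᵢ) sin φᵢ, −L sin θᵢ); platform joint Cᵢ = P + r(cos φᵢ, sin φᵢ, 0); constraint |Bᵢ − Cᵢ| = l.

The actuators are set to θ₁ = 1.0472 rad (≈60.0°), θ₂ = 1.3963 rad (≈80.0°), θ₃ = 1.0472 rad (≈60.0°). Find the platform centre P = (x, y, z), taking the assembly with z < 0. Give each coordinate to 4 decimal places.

S1 = (0.2600·cos0.0°, 0.2600·sin0.0°, -0.1039) = (0.2600, 0.0000, -0.1039)
arm 2 at φ=120.0°: ρ2 = 0.2208;  S2 = (-0.1104, 0.1912, -0.1182)
S3 = (0.2600·cos240.0°, 0.2600·sin240.0°, -0.1039) = (-0.1300, -0.2252, -0.1039)
eliminate P² terms by subtracting sphere 1 from 2 and 3
plane₁₂: -0.7408x+0.3825y+-0.0285z = -0.0157
det = 0.6320;  x = 0.0112+-0.0203z,  y = -0.0193+0.0352z
quadratic in z: (1.0017)z²+(0.2166)z+(-0.0053)=0, √Δ=0.2611 → z ∈ {-0.2385, 0.0222}; z = -0.2385 (taking z<0)
x = 0.0160, y = -0.0277

(0.0160, -0.0277, -0.2385)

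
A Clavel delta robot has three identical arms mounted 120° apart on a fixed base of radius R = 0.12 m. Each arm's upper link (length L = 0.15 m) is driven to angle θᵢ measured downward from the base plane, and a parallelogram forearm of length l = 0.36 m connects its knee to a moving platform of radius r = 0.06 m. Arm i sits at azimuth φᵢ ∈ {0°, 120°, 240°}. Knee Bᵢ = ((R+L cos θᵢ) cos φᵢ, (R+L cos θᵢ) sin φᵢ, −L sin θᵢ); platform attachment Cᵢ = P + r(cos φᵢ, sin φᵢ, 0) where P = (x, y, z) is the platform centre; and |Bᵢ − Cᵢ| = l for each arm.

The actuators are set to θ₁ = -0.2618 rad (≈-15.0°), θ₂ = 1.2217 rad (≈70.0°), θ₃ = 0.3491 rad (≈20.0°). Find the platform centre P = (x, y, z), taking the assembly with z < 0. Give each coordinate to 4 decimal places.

arm 1 at φ=0.0°: (R−r)+L cos θ1 = 0.2049;  centre 1 = (0.2049, 0.0000, 0.0388)
centre 2 = (0.1113·cos120.0°, 0.1113·sin120.0°, -0.1410) = (-0.0557, 0.0964, -0.1410)
arm 3 at φ=240.0°: (R−r)+L cos θ3 = 0.2010;  centre 3 = (-0.1005, -0.1740, -0.0513)
subtract pairs → two planes through P
plane₁₂: -0.5211x+0.1928y+-0.3596z = -0.0112
det = 0.2991;  x = 0.0134+-0.5346z,  y = -0.0221+0.4201z
sphere 1 gives Az²+Bz+C=0 with A=1.4623, B=0.1085, C=-0.0909;  B²−4AC=0.5436;  roots -0.2892, 0.2150;  negative root z = -0.2892
x = 0.1680, y = -0.1436

(0.1680, -0.1436, -0.2892)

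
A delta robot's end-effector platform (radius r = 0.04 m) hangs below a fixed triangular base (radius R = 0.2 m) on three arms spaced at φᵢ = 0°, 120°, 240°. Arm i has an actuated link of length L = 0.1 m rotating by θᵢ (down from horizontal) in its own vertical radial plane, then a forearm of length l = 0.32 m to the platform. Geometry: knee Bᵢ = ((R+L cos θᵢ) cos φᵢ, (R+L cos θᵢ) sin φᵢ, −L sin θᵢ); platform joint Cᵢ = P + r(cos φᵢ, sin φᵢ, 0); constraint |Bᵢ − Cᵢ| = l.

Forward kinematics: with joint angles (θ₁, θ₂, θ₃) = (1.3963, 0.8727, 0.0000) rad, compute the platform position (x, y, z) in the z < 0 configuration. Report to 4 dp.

φ1=0.0°: virtual centre (0.1774, 0.0000, -0.0985), radius l
φ2=120.0°: virtual centre (-0.1121, 0.1942, -0.0766), radius l
φ3=240.0°: virtual centre (-0.1300, -0.2252, 0.0000), radius l
eliminate P² terms by subtracting sphere 1 from 2 and 3
linear system: -0.5790x+0.3885y = 0.0150−0.0437z; -0.6147x+-0.4503y = 0.0264−0.1970z
Cramer: x(z) = -0.0341+0.1926z;  y(z) = -0.0122+0.1745z
sphere 1 gives Az²+Bz+C=0 with A=1.0675, B=0.1113, C=-0.0478;  B²−4AC=0.2167;  roots -0.2701, 0.1659;  negative root z = -0.2701
x = -0.0861, y = -0.0593

(-0.0861, -0.0593, -0.2701)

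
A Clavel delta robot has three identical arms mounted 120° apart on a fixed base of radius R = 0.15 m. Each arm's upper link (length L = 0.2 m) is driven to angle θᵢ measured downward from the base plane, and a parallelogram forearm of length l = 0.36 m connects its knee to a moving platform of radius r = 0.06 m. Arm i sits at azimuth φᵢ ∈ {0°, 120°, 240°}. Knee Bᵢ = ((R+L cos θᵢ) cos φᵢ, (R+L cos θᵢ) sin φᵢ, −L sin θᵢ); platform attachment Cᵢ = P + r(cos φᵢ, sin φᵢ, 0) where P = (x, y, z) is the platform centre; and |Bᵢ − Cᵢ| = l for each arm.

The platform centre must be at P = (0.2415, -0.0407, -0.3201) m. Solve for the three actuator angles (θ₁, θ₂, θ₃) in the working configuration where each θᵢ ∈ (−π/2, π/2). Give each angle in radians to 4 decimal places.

θ₁ = -0.1743, θ₂ = 1.3964, θ₃ = 1.2220

φ1=0.0° → target in arm frame (0.2415, -0.0407)
  e−x'=-0.1515;  (l²−L²−(e−x')²−y'²−z²)/2L = -0.0937
  √(A²+B²)=0.3541;  θ1 = -2.0128+1.8385 ≈ -0.1743
arm 2 (φ=120.0°): x'=-0.1560, y'=-0.1888
  A=0.2460, B=-0.3201, C=(l²−L²−A²−y'²−z²)/(2L)=-0.2726
  θ2 = atan2(B,A) + arccos(C/0.4037) = 1.3964
rotate P by −φ3: (-0.0855, 0.2295, -0.3201)
  e−x'=0.1755;  (l²−L²−(e−x')²−y'²−z²)/2L = -0.2408
  γ=atan2(-0.3201,0.1755)=-1.0693;  ψ=arccos(-0.6597)=2.2912;  θ3=γ+ψ≈1.2220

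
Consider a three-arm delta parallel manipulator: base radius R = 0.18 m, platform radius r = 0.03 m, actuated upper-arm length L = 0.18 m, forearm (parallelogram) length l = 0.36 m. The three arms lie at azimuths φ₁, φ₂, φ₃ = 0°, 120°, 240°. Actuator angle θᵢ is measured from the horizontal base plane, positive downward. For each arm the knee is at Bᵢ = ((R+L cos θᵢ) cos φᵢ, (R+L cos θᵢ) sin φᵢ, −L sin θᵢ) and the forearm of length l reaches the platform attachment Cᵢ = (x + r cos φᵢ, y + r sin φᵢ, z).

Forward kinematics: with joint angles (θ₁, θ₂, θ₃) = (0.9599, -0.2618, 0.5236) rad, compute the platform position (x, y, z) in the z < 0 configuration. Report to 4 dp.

φ1=0.0°: virtual centre (0.2532, 0.0000, -0.1474), radius l
arm 2 at φ=120.0°: (R−r)+L cos θ2 = 0.3239;  centre 2 = (-0.1619, 0.2805, 0.0466)
φ3=240.0°: virtual centre (-0.1529, -0.2649, -0.0900), radius l
eliminate P² terms by subtracting sphere 1 from 2 and 3
linear system: -0.8304x+0.5610y = 0.0212−0.3881z; -0.8124x+-0.5298y = 0.0158−0.1149z
det = 0.8956;  x = -0.0224+0.3015z,  y = 0.0046+-0.2455z
quadratic in z: (1.1512)z²+(0.1264)z+(-0.0318)=0, √Δ=0.4033 → z ∈ {-0.2301, 0.1202}; z = -0.2301 (taking z<0)
x = -0.0918, y = 0.0610

(-0.0918, 0.0610, -0.2301)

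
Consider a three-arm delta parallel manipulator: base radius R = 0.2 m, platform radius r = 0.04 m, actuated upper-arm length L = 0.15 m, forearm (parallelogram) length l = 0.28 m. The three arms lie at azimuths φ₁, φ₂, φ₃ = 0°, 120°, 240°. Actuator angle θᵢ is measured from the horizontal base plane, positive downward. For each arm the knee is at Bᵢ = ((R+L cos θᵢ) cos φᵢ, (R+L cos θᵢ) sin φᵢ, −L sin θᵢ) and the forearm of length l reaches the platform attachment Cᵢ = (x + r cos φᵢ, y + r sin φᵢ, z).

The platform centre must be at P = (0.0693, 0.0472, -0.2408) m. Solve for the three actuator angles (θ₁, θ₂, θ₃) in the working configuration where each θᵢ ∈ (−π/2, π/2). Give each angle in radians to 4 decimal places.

θ₁ = 0.5234, θ₂ = 0.9600, θ₃ = 1.3964

rotate P by −φ1: (0.0693, 0.0472, -0.2408)
  e−x'=0.0907;  (l²−L²−(e−x')²−y'²−z²)/2L = -0.0418
  √(A²+B²)=0.2573;  θ1 = -1.2106+1.7340 ≈ 0.5234
arm 2 (φ=120.0°): x'=0.0062, y'=-0.0836
  A=0.1538, B=-0.2408, C=(l²−L²−A²−y'²−z²)/(2L)=-0.1091
  θ2 = atan2(B,A) + arccos(C/0.2857) = 0.9600
arm 3 (φ=240.0°): x'=-0.0755, y'=0.0364
  A cos θ + B sin θ = C:  0.2355·cos θ + -0.2408·sin θ = -0.1963
  θ3 = atan2(B,A) + arccos(C/0.3368) = 1.3964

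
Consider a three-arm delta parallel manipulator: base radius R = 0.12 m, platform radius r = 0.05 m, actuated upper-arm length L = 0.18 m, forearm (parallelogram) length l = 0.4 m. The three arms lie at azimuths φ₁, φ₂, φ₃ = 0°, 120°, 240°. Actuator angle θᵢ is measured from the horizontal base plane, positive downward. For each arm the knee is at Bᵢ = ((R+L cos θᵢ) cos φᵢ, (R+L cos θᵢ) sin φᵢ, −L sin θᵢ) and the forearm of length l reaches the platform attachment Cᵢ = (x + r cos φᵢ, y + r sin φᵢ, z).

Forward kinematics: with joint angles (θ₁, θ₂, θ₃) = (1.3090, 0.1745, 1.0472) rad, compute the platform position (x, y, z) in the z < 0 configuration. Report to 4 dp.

(-0.1583, 0.1476, -0.4242)

O1 = (0.1166·cos0.0°, 0.1166·sin0.0°, -0.1739) = (0.1166, 0.0000, -0.1739)
O2 = (0.2473·cos120.0°, 0.2473·sin120.0°, -0.0313) = (-0.1236, 0.2141, -0.0313)
O3 = (0.1600·cos240.0°, 0.1600·sin240.0°, -0.1559) = (-0.0800, -0.1386, -0.1559)
|O₂|²−|O₁|² = 0.0183;  |O₃|²−|O₁|² = 0.0061
plane₁₂: -0.4804x+0.4283y+0.2852z = 0.0183
Cramer: x(z) = -0.0254+0.3132z;  y(z) = 0.0142-0.3146z
into |P−O₁|² = l²: 1.1971z² + 0.2498z + -0.1094 = 0;  Δ = 0.5862;  z = -0.4242 or 0.2155 → z<0 root = -0.4242
x = -0.1583, y = 0.1476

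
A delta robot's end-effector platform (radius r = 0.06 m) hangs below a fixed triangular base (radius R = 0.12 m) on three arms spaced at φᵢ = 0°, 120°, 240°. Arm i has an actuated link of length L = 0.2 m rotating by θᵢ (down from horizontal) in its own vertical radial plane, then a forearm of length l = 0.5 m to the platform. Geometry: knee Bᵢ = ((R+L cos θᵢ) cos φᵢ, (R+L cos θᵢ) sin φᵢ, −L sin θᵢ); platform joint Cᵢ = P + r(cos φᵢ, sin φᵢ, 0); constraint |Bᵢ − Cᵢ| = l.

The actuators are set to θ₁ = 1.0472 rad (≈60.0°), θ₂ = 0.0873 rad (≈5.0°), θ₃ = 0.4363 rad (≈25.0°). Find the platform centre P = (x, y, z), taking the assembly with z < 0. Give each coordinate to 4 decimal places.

arm 1 at φ=0.0°: (R−r)+L cos θ1 = 0.1600;  centre 1 = (0.1600, 0.0000, -0.1732)
arm 2 at φ=120.0°: (R−r)+L cos θ2 = 0.2592;  centre 2 = (-0.1296, 0.2245, -0.0174)
φ3=240.0°: virtual centre (-0.1206, -0.2089, -0.0845), radius l
|centre ₂|²−|centre ₁|² = 0.0119;  |centre ₃|²−|centre ₁|² = 0.0098
[-0.5792 0.4490 0.3115]·P = 0.0119;  [-0.5613 -0.4179 0.1774]·P = 0.0098
Cramer: x(z) = -0.0189+0.4247z;  y(z) = 0.0021-0.1460z
quadratic in z: (1.2017)z²+(0.1938)z+(-0.1880)=0, √Δ=0.9701 → z ∈ {-0.4843, 0.3230}; z = -0.4843 (taking z<0)
x = -0.2246, y = 0.0728

(-0.2246, 0.0728, -0.4843)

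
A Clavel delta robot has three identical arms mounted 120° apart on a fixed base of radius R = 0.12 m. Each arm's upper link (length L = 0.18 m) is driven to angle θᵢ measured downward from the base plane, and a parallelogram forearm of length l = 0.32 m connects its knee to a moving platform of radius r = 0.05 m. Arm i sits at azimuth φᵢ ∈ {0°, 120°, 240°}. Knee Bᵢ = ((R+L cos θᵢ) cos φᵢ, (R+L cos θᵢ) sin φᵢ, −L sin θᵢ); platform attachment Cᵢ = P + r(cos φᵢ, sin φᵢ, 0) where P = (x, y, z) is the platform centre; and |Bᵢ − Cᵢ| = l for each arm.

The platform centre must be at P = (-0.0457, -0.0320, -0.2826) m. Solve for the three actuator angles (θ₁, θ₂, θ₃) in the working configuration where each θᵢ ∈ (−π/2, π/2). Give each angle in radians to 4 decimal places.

θ₁ = 0.6112, θ₂ = 0.4362, θ₃ = 0.1747

arm 1 (φ=0.0°): x'=-0.0457, y'=-0.0320
  e−x'=0.1157;  (l²−L²−(e−x')²−y'²−z²)/2L = -0.0674
  γ=atan2(-0.2826,0.1157)=-1.1822;  ψ=arccos(-0.2208)=1.7934;  θ1=γ+ψ≈0.6112
arm 2 (φ=120.0°): x'=-0.0049, y'=0.0556
  e−x'=0.0749;  (l²−L²−(e−x')²−y'²−z²)/2L = -0.0515
  θ2 = atan2(B,A) + arccos(C/0.2923) = 0.4362
rotate P by −φ3: (0.0506, -0.0236, -0.2826)
  A=0.0194, B=-0.2826, C=(l²−L²−A²−y'²−z²)/(2L)=-0.0300
  γ=atan2(-0.2826,0.0194)=-1.5021;  ψ=arccos(-0.1059)=1.6769;  θ3=γ+ψ≈0.1747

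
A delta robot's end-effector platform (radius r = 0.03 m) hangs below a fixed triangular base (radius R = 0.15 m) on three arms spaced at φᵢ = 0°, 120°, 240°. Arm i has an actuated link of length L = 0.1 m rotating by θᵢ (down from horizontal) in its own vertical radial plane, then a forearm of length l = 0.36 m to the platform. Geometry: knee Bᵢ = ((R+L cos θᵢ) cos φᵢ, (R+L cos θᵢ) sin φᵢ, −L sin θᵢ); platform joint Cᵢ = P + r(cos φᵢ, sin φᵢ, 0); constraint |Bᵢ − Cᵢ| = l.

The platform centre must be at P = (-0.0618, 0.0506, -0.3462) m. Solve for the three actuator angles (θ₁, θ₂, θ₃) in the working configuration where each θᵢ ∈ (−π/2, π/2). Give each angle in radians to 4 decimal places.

φ1=0.0° → target in arm frame (-0.0618, 0.0506)
  e−x'=0.1818;  (l²−L²−(e−x')²−y'²−z²)/2L = -0.1793
  γ=atan2(-0.3462,0.1818)=-1.0872;  ψ=arccos(-0.4586)=2.0472;  θ1=γ+ψ≈0.9600
rotate P by −φ2: (0.0747, 0.0282, -0.3462)
  A=0.0453, B=-0.3462, C=(l²−L²−A²−y'²−z²)/(2L)=-0.0155
  θ2 = atan2(B,A) + arccos(C/0.3491) = 0.1745
rotate P by −φ3: (-0.0129, -0.0788, -0.3462)
  e−x'=0.1329;  (l²−L²−(e−x')²−y'²−z²)/2L = -0.1207
  √(A²+B²)=0.3708;  θ3 = -1.2042+1.9022 ≈ 0.6980

θ₁ = 0.9600, θ₂ = 0.1745, θ₃ = 0.6980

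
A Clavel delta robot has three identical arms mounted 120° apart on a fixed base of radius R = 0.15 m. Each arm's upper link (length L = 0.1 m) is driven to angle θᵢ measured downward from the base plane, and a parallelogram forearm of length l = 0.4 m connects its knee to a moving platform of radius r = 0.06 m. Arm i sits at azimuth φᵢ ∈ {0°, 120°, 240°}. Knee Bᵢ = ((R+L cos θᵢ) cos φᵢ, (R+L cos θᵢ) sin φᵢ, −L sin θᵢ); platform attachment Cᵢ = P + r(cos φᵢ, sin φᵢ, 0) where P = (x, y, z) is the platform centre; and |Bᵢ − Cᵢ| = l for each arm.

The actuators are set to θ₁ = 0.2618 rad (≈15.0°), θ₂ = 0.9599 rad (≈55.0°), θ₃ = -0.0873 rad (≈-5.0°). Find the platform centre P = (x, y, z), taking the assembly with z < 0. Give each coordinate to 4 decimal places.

(0.0294, -0.1301, -0.3700)

arm 1 at φ=0.0°: e+L cos θ1 = 0.1866;  O1 = (0.1866, 0.0000, -0.0259)
φ2=120.0°: virtual centre (-0.0737, 0.1276, -0.0819), radius l
O3 = (0.1896·cos240.0°, 0.1896·sin240.0°, 0.0087) = (-0.0948, -0.1642, 0.0087)
subtract pairs → two planes through P
plane₁₂: -0.5205x+0.2552y+-0.1121z = -0.0071
Cramer: x(z) = 0.0069-0.0608z;  y(z) = -0.0135+0.3150z
sphere 1 gives Az²+Bz+C=0 with A=1.1029, B=0.0651, C=-0.1269;  B²−4AC=0.5639;  roots -0.3700, 0.3109;  negative root z = -0.3700
x = 0.0294, y = -0.1301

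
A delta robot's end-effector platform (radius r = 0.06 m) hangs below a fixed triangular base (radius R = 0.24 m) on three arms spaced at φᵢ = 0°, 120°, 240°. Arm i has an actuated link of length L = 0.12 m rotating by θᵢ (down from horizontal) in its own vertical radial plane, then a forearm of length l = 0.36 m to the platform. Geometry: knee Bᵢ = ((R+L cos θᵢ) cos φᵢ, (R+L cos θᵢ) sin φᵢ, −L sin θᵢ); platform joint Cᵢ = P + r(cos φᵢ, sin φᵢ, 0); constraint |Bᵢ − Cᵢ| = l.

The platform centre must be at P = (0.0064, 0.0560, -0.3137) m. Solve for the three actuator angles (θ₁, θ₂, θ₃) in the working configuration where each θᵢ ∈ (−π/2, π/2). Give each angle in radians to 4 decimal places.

θ₁ = 0.6982, θ₂ = 0.4358, θ₃ = 1.0472

φ1=0.0° → target in arm frame (0.0064, 0.0560)
  A cos θ + B sin θ = C:  0.1736·cos θ + -0.3137·sin θ = -0.0687
  γ=atan2(-0.3137,0.1736)=-1.0654;  ψ=arccos(-0.1915)=1.7635;  θ1=γ+ψ≈0.6982
φ2=120.0° → target in arm frame (0.0453, -0.0335)
  A cos θ + B sin θ = C:  0.1347·cos θ + -0.3137·sin θ = -0.0103
  γ=atan2(-0.3137,0.1347)=-1.1652;  ψ=arccos(-0.0302)=1.6010;  θ2=γ+ψ≈0.4358
rotate P by −φ3: (-0.0517, -0.0225, -0.3137)
  A cos θ + B sin θ = C:  0.2317·cos θ + -0.3137·sin θ = -0.1558
  √(A²+B²)=0.3900;  θ3 = -0.9346+1.9818 ≈ 1.0472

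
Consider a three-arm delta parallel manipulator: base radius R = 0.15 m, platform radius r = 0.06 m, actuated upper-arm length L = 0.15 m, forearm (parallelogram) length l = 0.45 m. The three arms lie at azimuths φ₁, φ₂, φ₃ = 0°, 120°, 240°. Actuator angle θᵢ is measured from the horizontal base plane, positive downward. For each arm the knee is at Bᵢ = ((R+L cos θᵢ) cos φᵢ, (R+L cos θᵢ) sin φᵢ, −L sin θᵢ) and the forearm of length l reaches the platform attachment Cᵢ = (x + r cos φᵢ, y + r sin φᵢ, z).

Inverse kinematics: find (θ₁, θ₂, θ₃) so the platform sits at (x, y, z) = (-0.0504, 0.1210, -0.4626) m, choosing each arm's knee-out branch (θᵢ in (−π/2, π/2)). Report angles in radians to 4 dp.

θ₁ = 0.7854, θ₂ = 0.1743, θ₃ = 0.8726

φ1=0.0° → target in arm frame (-0.0504, 0.1210)
  e−x'=0.1404;  (l²−L²−(e−x')²−y'²−z²)/2L = -0.2278
  θ1 = atan2(B,A) + arccos(C/0.4834) = 0.7854
arm 2 (φ=120.0°): x'=0.1300, y'=-0.0169
  A=-0.0400, B=-0.4626, C=(l²−L²−A²−y'²−z²)/(2L)=-0.1196
  γ=atan2(-0.4626,-0.0400)=-1.6570;  ψ=arccos(-0.2576)=1.8313;  θ2=γ+ψ≈0.1743
φ3=240.0° → target in arm frame (-0.0796, -0.1041)
  e−x'=0.1696;  (l²−L²−(e−x')²−y'²−z²)/2L = -0.2454
  θ3 = atan2(B,A) + arccos(C/0.4927) = 0.8726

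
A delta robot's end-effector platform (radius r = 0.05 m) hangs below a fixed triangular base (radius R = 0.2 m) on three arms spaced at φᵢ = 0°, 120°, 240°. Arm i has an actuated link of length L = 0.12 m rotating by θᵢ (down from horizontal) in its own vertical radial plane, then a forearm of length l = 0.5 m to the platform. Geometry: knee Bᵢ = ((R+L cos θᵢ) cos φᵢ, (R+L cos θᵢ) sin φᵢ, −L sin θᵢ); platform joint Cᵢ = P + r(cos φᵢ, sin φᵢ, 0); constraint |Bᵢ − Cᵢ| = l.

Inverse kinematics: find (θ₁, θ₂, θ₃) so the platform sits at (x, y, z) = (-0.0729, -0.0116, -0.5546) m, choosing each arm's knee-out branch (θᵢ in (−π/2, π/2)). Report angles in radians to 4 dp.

θ₁ = 1.3964, θ₂ = 0.9598, θ₃ = 0.8725

φ1=0.0° → target in arm frame (-0.0729, -0.0116)
  e−x'=0.2229;  (l²−L²−(e−x')²−y'²−z²)/2L = -0.5075
  θ1 = atan2(B,A) + arccos(C/0.5977) = 1.3964
arm 2 (φ=120.0°): x'=0.0264, y'=0.0689
  A cos θ + B sin θ = C:  0.1236·cos θ + -0.5546·sin θ = -0.3834
  γ=atan2(-0.5546,0.1236)=-1.3515;  ψ=arccos(-0.6747)=2.3114;  θ2=γ+ψ≈0.9598
rotate P by −φ3: (0.0465, -0.0573, -0.5546)
  A=0.1035, B=-0.5546, C=(l²−L²−A²−y'²−z²)/(2L)=-0.3583
  √(A²+B²)=0.5642;  θ3 = -1.3863+2.2588 ≈ 0.8725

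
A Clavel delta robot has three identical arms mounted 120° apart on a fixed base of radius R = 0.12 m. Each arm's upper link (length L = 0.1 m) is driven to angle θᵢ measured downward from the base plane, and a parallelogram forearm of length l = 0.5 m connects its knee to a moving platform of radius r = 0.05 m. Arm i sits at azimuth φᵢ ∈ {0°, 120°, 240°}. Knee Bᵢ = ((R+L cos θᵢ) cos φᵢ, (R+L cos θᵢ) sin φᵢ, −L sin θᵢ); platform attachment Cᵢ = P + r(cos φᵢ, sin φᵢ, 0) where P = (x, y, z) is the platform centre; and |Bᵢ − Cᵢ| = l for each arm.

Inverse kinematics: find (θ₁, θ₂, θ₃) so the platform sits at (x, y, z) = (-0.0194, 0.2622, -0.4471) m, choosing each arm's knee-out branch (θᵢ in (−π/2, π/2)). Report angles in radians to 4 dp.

θ₁ = 0.6108, θ₂ = -0.3489, θ₃ = 1.2216

rotate P by −φ1: (-0.0194, 0.2622, -0.4471)
  e−x'=0.0894;  (l²−L²−(e−x')²−y'²−z²)/2L = -0.1832
  γ=atan2(-0.4471,0.0894)=-1.3734;  ψ=arccos(-0.4018)=1.9843;  θ1=γ+ψ≈0.6108
rotate P by −φ2: (0.2368, -0.1143, -0.4471)
  A=-0.1668, B=-0.4471, C=(l²−L²−A²−y'²−z²)/(2L)=-0.0039
  γ=atan2(-0.4471,-0.1668)=-1.9278;  ψ=arccos(-0.0081)=1.5789;  θ2=γ+ψ≈-0.3489
φ3=240.0° → target in arm frame (-0.2174, -0.1479)
  A=0.2874, B=-0.4471, C=(l²−L²−A²−y'²−z²)/(2L)=-0.3218
  θ3 = atan2(B,A) + arccos(C/0.5315) = 1.2216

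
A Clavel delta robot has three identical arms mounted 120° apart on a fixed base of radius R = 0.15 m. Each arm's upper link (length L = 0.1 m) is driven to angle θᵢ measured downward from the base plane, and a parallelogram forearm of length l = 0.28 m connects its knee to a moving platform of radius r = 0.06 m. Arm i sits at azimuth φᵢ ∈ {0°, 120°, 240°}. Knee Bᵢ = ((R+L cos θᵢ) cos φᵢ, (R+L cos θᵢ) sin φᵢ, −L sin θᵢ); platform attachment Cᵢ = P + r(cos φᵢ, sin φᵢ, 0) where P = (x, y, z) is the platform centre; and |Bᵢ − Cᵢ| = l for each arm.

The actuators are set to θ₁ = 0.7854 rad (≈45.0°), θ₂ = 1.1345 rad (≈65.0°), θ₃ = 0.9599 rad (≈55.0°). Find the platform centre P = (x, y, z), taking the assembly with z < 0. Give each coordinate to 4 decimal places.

(0.0301, -0.0180, -0.3177)

φ1=0.0°: virtual centre (0.1607, 0.0000, -0.0707), radius l
S2 = (0.1323·cos120.0°, 0.1323·sin120.0°, -0.0906) = (-0.0661, 0.1145, -0.0906)
φ3=240.0°: virtual centre (-0.0737, -0.1276, -0.0819), radius l
eliminate P² terms by subtracting sphere 1 from 2 and 3
[-0.4537 0.2291 -0.0398]·P = -0.0051;  [-0.4688 -0.2552 -0.0224]·P = -0.0024
Cramer: x(z) = 0.0083-0.0686z;  y(z) = -0.0059+0.0381z
quadratic in z: (1.0062)z²+(0.1619)z+(-0.0501)=0, √Δ=0.4775 → z ∈ {-0.3177, 0.1569}; z = -0.3177 (taking z<0)
x = 0.0301, y = -0.0180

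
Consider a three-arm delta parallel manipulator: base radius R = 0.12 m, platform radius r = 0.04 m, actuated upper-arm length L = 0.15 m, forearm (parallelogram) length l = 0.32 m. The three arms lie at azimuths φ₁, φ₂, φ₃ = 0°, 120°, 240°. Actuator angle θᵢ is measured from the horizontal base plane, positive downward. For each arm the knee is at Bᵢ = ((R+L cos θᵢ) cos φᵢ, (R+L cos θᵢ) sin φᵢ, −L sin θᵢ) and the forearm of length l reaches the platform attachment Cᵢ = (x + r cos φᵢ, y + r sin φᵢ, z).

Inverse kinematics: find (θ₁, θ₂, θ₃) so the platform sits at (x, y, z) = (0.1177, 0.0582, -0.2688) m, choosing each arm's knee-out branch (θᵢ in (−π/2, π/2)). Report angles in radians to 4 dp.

arm 1 (φ=0.0°): x'=0.1177, y'=0.0582
  A cos θ + B sin θ = C:  -0.0377·cos θ + -0.2688·sin θ = 0.0095
  θ1 = atan2(B,A) + arccos(C/0.2714) = -0.1742
φ2=120.0° → target in arm frame (-0.0084, -0.1310)
  A cos θ + B sin θ = C:  0.0884·cos θ + -0.2688·sin θ = -0.0578
  γ=atan2(-0.2688,0.0884)=-1.2529;  ψ=arccos(-0.2043)=1.7766;  θ2=γ+ψ≈0.5237
rotate P by −φ3: (-0.1093, 0.0728, -0.2688)
  e−x'=0.1893;  (l²−L²−(e−x')²−y'²−z²)/2L = -0.1116
  γ=atan2(-0.2688,0.1893)=-0.9573;  ψ=arccos(-0.3394)=1.9171;  θ3=γ+ψ≈0.9598

θ₁ = -0.1742, θ₂ = 0.5237, θ₃ = 0.9598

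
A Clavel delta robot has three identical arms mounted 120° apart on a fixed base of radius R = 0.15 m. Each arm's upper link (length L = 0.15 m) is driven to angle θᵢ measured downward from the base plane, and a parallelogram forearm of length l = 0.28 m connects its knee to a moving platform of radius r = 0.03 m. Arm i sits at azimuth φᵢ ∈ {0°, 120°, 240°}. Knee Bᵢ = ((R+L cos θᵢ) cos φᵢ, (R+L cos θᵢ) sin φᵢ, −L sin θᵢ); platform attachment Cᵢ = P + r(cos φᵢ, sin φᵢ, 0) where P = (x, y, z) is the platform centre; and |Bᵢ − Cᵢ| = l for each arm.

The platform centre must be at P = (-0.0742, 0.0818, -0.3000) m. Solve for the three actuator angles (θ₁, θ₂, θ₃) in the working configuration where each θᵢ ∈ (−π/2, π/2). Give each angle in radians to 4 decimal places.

φ1=0.0° → target in arm frame (-0.0742, 0.0818)
  A cos θ + B sin θ = C:  0.1942·cos θ + -0.3000·sin θ = -0.2617
  √(A²+B²)=0.3574;  θ1 = -0.9963+2.3924 ≈ 1.3961
rotate P by −φ2: (0.1079, 0.0234, -0.3000)
  A=0.0121, B=-0.3000, C=(l²−L²−A²−y'²−z²)/(2L)=-0.1160
  θ2 = atan2(B,A) + arccos(C/0.3002) = 0.4367
φ3=240.0° → target in arm frame (-0.0337, -0.1052)
  e−x'=0.1537;  (l²−L²−(e−x')²−y'²−z²)/2L = -0.2293
  γ=atan2(-0.3000,0.1537)=-1.0972;  ψ=arccos(-0.6803)=2.3189;  θ3=γ+ψ≈1.2217

θ₁ = 1.3961, θ₂ = 0.4367, θ₃ = 1.2217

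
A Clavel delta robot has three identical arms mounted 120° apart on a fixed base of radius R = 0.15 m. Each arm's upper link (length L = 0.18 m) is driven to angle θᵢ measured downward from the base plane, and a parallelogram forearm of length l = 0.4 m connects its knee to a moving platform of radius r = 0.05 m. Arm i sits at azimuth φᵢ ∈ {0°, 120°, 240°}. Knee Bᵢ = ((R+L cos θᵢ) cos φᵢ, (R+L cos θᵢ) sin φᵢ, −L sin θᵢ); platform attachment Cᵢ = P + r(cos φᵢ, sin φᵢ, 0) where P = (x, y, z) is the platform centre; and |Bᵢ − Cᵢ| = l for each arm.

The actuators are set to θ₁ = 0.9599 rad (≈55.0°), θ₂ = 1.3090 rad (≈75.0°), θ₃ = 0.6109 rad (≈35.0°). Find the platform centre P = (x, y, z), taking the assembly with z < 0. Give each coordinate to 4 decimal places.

(0.0067, -0.1281, -0.4714)

φ1=0.0°: virtual centre (0.2032, 0.0000, -0.1474), radius l
arm 2 at φ=120.0°: (R−r)+L cos θ2 = 0.1466;  O2 = (-0.0733, 0.1269, -0.1739)
O3 = (0.2474·cos240.0°, 0.2474·sin240.0°, -0.1032) = (-0.1237, -0.2143, -0.1032)
subtract pairs → two planes through P
linear system: -0.5531x+0.2539y = -0.0113−-0.0528z; -0.6539x+-0.4286y = 0.0088−0.0884z
det = 0.4031;  x = 0.0065+-0.0005z,  y = -0.0305+0.2070z
into |P−O₁|² = l²: 1.0429z² + 0.2825z + -0.0986 = 0;  Δ = 0.4911;  z = -0.4714 or 0.2006 → z<0 root = -0.4714
x = 0.0067, y = -0.1281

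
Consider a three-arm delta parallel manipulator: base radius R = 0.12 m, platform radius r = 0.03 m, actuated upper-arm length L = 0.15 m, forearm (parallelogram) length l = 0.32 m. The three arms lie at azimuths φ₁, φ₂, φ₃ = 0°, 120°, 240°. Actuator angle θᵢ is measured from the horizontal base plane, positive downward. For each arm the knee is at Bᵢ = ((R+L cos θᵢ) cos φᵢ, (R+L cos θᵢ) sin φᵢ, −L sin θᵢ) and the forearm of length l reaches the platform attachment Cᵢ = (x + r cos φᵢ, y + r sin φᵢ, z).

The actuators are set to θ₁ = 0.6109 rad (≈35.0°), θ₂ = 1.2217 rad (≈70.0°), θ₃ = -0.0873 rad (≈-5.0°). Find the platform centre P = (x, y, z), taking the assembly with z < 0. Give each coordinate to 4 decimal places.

φ1=0.0°: virtual centre (0.2129, 0.0000, -0.0860), radius l
arm 2 at φ=120.0°: e+L cos θ2 = 0.1413;  O2 = (-0.0707, 0.1224, -0.1410)
φ3=240.0°: virtual centre (-0.1197, -0.2074, 0.0131), radius l
|O₂|²−|O₁|² = -0.0129;  |O₃|²−|O₁|² = 0.0048
[-0.5670 0.2448 -0.1098]·P = -0.0129;  [-0.6652 -0.4147 0.1982]·P = 0.0048
det = 0.3980;  x = 0.0105+0.0075z,  y = -0.0283+0.4660z
into |P−O₁|² = l²: 1.2172z² + 0.1426z + -0.0532 = 0;  Δ = 0.2795;  z = -0.2758 or 0.1586 → z<0 root = -0.2758
x = 0.0084, y = -0.1569

(0.0084, -0.1569, -0.2758)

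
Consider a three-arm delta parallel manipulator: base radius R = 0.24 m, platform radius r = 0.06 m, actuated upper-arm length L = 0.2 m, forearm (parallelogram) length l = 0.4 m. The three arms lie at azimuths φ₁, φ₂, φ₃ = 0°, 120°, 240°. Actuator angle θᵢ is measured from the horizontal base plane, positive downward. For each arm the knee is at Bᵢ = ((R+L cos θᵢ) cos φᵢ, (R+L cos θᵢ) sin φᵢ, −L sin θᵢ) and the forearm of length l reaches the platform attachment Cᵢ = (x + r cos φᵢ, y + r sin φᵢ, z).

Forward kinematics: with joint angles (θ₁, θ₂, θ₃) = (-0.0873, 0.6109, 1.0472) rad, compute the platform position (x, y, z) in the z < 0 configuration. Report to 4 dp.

φ1=0.0°: virtual centre (0.3792, 0.0000, 0.0174), radius l
centre 2 = (0.3438·cos120.0°, 0.3438·sin120.0°, -0.1147) = (-0.1719, 0.2978, -0.1147)
arm 3 at φ=240.0°: (R−r)+L cos θ3 = 0.2800;  centre 3 = (-0.1400, -0.2425, -0.1732)
subtract pairs → two planes through P
linear system: -1.1023x+0.5955y = -0.0127−-0.2643z; -1.0385x+-0.4850y = -0.0357−-0.3813z
Cramer: x(z) = 0.0238-0.3081z;  y(z) = 0.0227-0.1265z
quadratic in z: (1.1109)z²+(0.1784)z+(-0.0329)=0, √Δ=0.4217 → z ∈ {-0.2701, 0.1095}; z = -0.2701 (taking z<0)
x = 0.1070, y = 0.0568

(0.1070, 0.0568, -0.2701)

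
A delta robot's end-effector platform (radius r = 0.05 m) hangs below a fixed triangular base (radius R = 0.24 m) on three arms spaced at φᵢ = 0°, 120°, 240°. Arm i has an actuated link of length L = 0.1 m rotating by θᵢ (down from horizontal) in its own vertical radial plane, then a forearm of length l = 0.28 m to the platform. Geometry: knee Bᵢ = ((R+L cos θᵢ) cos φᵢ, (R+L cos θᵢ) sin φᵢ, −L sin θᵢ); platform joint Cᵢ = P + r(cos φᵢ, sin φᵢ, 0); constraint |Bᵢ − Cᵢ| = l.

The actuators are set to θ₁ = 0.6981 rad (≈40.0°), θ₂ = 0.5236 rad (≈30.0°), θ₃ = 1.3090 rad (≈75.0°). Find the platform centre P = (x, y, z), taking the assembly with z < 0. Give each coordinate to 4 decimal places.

(0.0174, 0.0482, -0.1825)

arm 1 at φ=0.0°: e+L cos θ1 = 0.2666;  O1 = (0.2666, 0.0000, -0.0643)
arm 2 at φ=120.0°: e+L cos θ2 = 0.2766;  O2 = (-0.1383, 0.2395, -0.0500)
φ3=240.0°: virtual centre (-0.1079, -0.1870, -0.0966), radius l
|O₂|²−|O₁|² = 0.0038;  |O₃|²−|O₁|² = -0.0193
[-0.8098 0.4791 0.0286]·P = 0.0038;  [-0.7491 -0.3739 -0.0646]·P = -0.0193
det = 0.6617;  x = 0.0118+-0.0307z,  y = 0.0279+-0.1114z
quadratic in z: (1.0134)z²+(0.1380)z+(-0.0086)=0, √Δ=0.2319 → z ∈ {-0.1825, 0.0463}; z = -0.1825 (taking z<0)
x = 0.0174, y = 0.0482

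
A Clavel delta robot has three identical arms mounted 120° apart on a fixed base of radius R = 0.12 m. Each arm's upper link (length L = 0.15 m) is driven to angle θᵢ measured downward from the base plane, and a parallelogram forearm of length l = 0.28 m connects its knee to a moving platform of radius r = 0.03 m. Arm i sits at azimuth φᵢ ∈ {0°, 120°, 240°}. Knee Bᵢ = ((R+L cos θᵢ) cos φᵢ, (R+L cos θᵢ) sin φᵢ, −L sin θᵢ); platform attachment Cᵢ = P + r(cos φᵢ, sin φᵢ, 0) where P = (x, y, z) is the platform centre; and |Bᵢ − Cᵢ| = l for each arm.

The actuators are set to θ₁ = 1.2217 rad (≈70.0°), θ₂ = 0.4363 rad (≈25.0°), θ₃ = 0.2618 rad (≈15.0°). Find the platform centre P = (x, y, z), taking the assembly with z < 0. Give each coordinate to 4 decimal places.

(-0.1174, -0.0159, -0.2467)

S1 = (0.1413·cos0.0°, 0.1413·sin0.0°, -0.1410) = (0.1413, 0.0000, -0.1410)
S2 = (0.2259·cos120.0°, 0.2259·sin120.0°, -0.0634) = (-0.1130, 0.1957, -0.0634)
arm 3 at φ=240.0°: ρ3 = 0.2349;  S3 = (-0.1174, -0.2034, -0.0388)
|S₂|²−|S₁|² = 0.0152;  |S₃|²−|S₁|² = 0.0168
linear system: -0.5086x+0.3914y = 0.0152−0.1551z; -0.5175x+-0.4068y = 0.0168−0.2043z
det = 0.4094;  x = -0.0312+0.3494z,  y = -0.0017+0.0576z
into |P−S₁|² = l²: 1.1254z² + 0.1611z + -0.0288 = 0;  Δ = 0.1554;  z = -0.2467 or 0.1036 → z<0 root = -0.2467
x = -0.1174, y = -0.0159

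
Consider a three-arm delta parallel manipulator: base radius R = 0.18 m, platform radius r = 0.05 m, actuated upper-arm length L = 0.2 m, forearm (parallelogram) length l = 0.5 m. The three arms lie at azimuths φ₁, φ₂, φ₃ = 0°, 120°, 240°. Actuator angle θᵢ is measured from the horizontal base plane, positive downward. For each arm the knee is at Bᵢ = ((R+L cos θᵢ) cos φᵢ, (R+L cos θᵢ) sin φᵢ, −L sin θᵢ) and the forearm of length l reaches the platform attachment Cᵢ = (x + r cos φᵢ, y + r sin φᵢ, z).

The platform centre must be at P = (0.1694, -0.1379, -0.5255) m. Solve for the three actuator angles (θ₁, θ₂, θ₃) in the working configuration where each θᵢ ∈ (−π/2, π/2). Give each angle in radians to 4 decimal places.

arm 1 (φ=0.0°): x'=0.1694, y'=-0.1379
  A=-0.0394, B=-0.5255, C=(l²−L²−A²−y'²−z²)/(2L)=-0.2168
  √(A²+B²)=0.5270;  θ1 = -1.6456+1.9948 ≈ 0.3492
φ2=120.0° → target in arm frame (-0.2041, -0.0778)
  A=0.3341, B=-0.5255, C=(l²−L²−A²−y'²−z²)/(2L)=-0.4596
  γ=atan2(-0.5255,0.3341)=-1.0045;  ψ=arccos(-0.7380)=2.4009;  θ2=γ+ψ≈1.3965
arm 3 (φ=240.0°): x'=0.0347, y'=0.2157
  A=0.0953, B=-0.5255, C=(l²−L²−A²−y'²−z²)/(2L)=-0.3043
  θ3 = atan2(B,A) + arccos(C/0.5341) = 0.7857

θ₁ = 0.3492, θ₂ = 1.3965, θ₃ = 0.7857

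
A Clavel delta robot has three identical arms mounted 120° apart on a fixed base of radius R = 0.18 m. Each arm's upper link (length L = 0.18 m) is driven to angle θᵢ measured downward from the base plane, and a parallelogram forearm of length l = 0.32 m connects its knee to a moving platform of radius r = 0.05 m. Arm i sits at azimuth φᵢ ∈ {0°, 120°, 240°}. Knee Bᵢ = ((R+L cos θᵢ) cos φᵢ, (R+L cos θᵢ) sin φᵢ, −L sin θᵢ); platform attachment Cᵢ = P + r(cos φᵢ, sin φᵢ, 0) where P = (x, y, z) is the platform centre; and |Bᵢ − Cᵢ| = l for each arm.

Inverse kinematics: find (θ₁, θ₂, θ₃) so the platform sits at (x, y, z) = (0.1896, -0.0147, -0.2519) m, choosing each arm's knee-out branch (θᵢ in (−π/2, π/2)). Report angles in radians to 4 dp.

rotate P by −φ1: (0.1896, -0.0147, -0.2519)
  A cos θ + B sin θ = C:  -0.0596·cos θ + -0.2519·sin θ = 0.0077
  √(A²+B²)=0.2589;  θ1 = -1.8031+1.5410 ≈ -0.2621
rotate P by −φ2: (-0.1075, -0.1568, -0.2519)
  A cos θ + B sin θ = C:  0.2375·cos θ + -0.2519·sin θ = -0.2069
  γ=atan2(-0.2519,0.2375)=-0.8147;  ψ=arccos(-0.5975)=2.2112;  θ2=γ+ψ≈1.3964
arm 3 (φ=240.0°): x'=-0.0821, y'=0.1715
  A=0.2121, B=-0.2519, C=(l²−L²−A²−y'²−z²)/(2L)=-0.1885
  θ3 = atan2(B,A) + arccos(C/0.3293) = 1.3092

θ₁ = -0.2621, θ₂ = 1.3964, θ₃ = 1.3092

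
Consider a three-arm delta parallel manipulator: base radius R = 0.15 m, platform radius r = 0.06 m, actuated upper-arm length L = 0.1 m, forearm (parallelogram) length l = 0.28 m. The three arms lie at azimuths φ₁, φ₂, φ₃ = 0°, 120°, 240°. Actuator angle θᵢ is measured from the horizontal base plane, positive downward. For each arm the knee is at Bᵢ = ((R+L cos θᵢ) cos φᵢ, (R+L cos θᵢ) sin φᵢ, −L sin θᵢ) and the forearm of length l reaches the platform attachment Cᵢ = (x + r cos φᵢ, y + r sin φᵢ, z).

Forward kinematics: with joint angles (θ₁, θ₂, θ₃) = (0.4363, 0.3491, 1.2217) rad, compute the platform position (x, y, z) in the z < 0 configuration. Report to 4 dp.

centre 1 = (0.1806·cos0.0°, 0.1806·sin0.0°, -0.0423) = (0.1806, 0.0000, -0.0423)
arm 2 at φ=120.0°: (R−r)+L cos θ2 = 0.1840;  centre 2 = (-0.0920, 0.1593, -0.0342)
centre 3 = (0.1242·cos240.0°, 0.1242·sin240.0°, -0.0940) = (-0.0621, -0.1076, -0.0940)
eliminate P² terms by subtracting sphere 1 from 2 and 3
plane₁₂: -0.5452x+0.3186y+0.0161z = 0.0006
det = 0.2720;  x = 0.0114+-0.1084z,  y = 0.0214+-0.2361z
sphere 1 gives Az²+Bz+C=0 with A=1.0675, B=0.1111, C=-0.0475;  B²−4AC=0.2153;  roots -0.2694, 0.1653;  negative root z = -0.2694
x = 0.0406, y = 0.0850

(0.0406, 0.0850, -0.2694)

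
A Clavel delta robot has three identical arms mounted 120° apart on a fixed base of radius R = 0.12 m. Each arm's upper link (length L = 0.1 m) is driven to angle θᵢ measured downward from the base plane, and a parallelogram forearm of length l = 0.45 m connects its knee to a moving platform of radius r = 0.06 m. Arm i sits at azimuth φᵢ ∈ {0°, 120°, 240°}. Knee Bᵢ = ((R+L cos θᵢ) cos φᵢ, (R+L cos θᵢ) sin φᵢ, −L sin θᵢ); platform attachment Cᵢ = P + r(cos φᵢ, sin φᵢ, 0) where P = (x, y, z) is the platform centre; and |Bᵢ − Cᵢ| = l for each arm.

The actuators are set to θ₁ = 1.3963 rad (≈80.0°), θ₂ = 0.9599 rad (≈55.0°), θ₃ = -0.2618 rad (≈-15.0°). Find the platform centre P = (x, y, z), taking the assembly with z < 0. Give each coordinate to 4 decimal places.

(-0.1997, -0.1776, -0.4054)

arm 1 at φ=0.0°: (R−r)+L cos θ1 = 0.0774;  S1 = (0.0774, 0.0000, -0.0985)
φ2=120.0°: virtual centre (-0.0587, 0.1016, -0.0819), radius l
S3 = (0.1566·cos240.0°, 0.1566·sin240.0°, 0.0259) = (-0.0783, -0.1356, 0.0259)
subtract pairs → two planes through P
linear system: -0.2721x+0.2033y = 0.0048−0.0331z; -0.3113x+-0.2712y = 0.0095−0.2487z
det = 0.1371;  x = -0.0236+0.4344z,  y = -0.0080+0.4184z
sphere 1 gives Az²+Bz+C=0 with A=1.3638, B=0.1026, C=-0.1825;  B²−4AC=1.0063;  roots -0.4054, 0.3302;  negative root z = -0.4054
x = -0.1997, y = -0.1776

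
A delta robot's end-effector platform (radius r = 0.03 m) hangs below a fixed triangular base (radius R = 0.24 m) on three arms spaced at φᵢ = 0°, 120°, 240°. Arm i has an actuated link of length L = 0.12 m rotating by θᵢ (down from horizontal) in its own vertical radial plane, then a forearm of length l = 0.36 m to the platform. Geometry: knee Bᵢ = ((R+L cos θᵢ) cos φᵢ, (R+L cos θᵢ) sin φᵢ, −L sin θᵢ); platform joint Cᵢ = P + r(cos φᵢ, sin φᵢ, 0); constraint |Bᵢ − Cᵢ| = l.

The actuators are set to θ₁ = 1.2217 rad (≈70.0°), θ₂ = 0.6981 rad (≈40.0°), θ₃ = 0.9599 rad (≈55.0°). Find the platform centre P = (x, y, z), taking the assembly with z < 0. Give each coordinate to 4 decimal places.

arm 1 at φ=0.0°: (R−r)+L cos θ1 = 0.2510;  S1 = (0.2510, 0.0000, -0.1128)
φ2=120.0°: virtual centre (-0.1510, 0.2615, -0.0771), radius l
S3 = (0.2788·cos240.0°, 0.2788·sin240.0°, -0.0983) = (-0.1394, -0.2415, -0.0983)
subtract pairs → two planes through P
[-0.8040 0.5230 0.0713]·P = 0.0214;  [-0.7809 -0.4830 0.0289]·P = 0.0117
det = 0.7967;  x = -0.0206+0.0622z,  y = 0.0092+-0.0407z
sphere 1 gives Az²+Bz+C=0 with A=1.0055, B=0.1910, C=-0.0430;  B²−4AC=0.2094;  roots -0.3225, 0.1326;  negative root z = -0.3225
x = -0.0407, y = 0.0223

(-0.0407, 0.0223, -0.3225)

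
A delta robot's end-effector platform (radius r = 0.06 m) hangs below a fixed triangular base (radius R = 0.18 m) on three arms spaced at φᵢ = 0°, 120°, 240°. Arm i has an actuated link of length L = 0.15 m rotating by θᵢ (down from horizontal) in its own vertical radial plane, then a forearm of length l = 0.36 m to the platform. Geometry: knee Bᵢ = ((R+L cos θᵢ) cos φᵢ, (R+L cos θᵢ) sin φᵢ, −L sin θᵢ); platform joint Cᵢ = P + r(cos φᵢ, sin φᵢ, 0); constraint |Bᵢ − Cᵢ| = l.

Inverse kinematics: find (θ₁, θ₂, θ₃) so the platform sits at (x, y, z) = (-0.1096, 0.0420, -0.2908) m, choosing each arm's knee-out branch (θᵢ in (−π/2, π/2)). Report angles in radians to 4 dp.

rotate P by −φ1: (-0.1096, 0.0420, -0.2908)
  A cos θ + B sin θ = C:  0.2296·cos θ + -0.2908·sin θ = -0.1065
  γ=atan2(-0.2908,0.2296)=-0.9025;  ψ=arccos(-0.2874)=1.8623;  θ1=γ+ψ≈0.9598
rotate P by −φ2: (0.0912, 0.0739, -0.2908)
  A=0.0288, B=-0.2908, C=(l²−L²−A²−y'²−z²)/(2L)=0.0541
  θ2 = atan2(B,A) + arccos(C/0.2922) = -0.0875
arm 3 (φ=240.0°): x'=0.0184, y'=-0.1159
  A=0.1016, B=-0.2908, C=(l²−L²−A²−y'²−z²)/(2L)=-0.0041
  γ=atan2(-0.2908,0.1016)=-1.2348;  ψ=arccos(-0.0132)=1.5840;  θ3=γ+ψ≈0.3492

θ₁ = 0.9598, θ₂ = -0.0875, θ₃ = 0.3492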